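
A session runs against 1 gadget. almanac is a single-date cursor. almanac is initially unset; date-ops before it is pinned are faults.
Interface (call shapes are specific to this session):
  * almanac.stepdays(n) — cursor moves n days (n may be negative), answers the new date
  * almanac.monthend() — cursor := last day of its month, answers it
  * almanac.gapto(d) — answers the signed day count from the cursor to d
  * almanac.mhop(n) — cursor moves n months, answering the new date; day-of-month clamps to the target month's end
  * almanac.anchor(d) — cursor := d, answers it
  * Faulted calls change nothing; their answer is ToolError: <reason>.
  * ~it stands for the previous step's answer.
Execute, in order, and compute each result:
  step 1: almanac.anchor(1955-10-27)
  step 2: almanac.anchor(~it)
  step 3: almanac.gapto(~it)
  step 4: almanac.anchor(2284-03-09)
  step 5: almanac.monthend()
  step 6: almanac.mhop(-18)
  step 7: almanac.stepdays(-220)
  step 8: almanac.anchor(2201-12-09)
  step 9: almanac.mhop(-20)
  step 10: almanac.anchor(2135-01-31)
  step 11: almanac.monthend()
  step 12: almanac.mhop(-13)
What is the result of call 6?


Answer: 2282-09-30

Derivation:
I try almanac.anchor(d→1955-10-27), and get 1955-10-27.
I invoke almanac.anchor(d→~it), yielding 1955-10-27.
I use almanac.gapto(d→~it), which returns 0.
Using almanac.anchor(d→2284-03-09), and get 2284-03-09.
Now I run almanac.monthend(), and see 2284-03-31.
Calling almanac.mhop(n→-18), and get 2282-09-30.
I run almanac.stepdays(n→-220), — result: 2282-02-22.
Invoking almanac.anchor(d→2201-12-09), and observe 2201-12-09.
Next I call almanac.mhop(n→-20), which returns 2200-04-09.
Now I run almanac.anchor(d→2135-01-31), and observe 2135-01-31.
Then almanac.monthend(), yielding 2135-01-31.
Invoking almanac.mhop(n→-13): 2133-12-31.


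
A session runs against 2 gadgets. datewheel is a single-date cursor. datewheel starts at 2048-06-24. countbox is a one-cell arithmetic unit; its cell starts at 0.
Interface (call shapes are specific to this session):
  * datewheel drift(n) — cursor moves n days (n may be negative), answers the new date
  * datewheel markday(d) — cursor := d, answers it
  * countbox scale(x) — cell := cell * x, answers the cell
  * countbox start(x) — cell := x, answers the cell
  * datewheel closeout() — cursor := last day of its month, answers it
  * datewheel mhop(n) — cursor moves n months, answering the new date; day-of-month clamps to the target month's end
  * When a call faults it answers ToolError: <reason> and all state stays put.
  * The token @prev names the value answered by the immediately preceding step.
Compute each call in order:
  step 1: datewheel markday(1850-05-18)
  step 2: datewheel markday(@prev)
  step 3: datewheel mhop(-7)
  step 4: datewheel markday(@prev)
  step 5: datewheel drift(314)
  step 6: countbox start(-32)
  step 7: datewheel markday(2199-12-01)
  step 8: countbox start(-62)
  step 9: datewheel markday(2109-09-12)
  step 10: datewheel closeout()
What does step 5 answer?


Answer: 1850-08-28

Derivation:
>>> datewheel markday d=1850-05-18
= 1850-05-18
>>> datewheel markday d=@prev
= 1850-05-18
>>> datewheel mhop n=-7
= 1849-10-18
>>> datewheel markday d=@prev
= 1849-10-18
>>> datewheel drift n=314
= 1850-08-28
>>> countbox start x=-32
= -32
>>> datewheel markday d=2199-12-01
= 2199-12-01
>>> countbox start x=-62
= -62
>>> datewheel markday d=2109-09-12
= 2109-09-12
>>> datewheel closeout
= 2109-09-30


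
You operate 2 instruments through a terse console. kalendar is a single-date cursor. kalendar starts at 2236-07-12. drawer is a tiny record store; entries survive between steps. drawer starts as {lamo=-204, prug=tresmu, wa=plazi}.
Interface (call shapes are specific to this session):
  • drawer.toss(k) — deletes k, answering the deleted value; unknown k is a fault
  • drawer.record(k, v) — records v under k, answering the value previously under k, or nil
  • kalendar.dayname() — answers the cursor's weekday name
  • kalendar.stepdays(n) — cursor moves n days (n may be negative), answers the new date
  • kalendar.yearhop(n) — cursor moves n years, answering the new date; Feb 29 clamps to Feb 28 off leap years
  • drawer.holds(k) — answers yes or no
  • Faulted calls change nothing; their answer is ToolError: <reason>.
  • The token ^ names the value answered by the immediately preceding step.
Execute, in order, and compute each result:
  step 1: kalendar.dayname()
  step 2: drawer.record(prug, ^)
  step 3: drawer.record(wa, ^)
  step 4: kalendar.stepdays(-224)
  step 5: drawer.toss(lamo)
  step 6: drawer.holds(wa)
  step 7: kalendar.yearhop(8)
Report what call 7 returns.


% dayname() => Tuesday
% record(prug, ^) => tresmu
% record(wa, ^) => plazi
% stepdays(-224) => 2235-12-01
% toss(lamo) => -204
% holds(wa) => yes
% yearhop(8) => 2243-12-01

Answer: 2243-12-01


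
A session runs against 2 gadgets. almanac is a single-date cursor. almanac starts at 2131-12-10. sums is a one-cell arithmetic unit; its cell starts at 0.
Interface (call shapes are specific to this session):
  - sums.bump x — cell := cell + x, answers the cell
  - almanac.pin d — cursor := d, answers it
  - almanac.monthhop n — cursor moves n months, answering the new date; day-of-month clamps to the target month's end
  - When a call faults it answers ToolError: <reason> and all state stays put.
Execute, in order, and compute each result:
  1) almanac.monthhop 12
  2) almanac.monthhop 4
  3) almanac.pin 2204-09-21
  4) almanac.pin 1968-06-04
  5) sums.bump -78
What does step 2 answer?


$ almanac.monthhop n→12
[out] 2132-12-10
$ almanac.monthhop n→4
[out] 2133-04-10
$ almanac.pin d→2204-09-21
[out] 2204-09-21
$ almanac.pin d→1968-06-04
[out] 1968-06-04
$ sums.bump x→-78
[out] -78

Answer: 2133-04-10


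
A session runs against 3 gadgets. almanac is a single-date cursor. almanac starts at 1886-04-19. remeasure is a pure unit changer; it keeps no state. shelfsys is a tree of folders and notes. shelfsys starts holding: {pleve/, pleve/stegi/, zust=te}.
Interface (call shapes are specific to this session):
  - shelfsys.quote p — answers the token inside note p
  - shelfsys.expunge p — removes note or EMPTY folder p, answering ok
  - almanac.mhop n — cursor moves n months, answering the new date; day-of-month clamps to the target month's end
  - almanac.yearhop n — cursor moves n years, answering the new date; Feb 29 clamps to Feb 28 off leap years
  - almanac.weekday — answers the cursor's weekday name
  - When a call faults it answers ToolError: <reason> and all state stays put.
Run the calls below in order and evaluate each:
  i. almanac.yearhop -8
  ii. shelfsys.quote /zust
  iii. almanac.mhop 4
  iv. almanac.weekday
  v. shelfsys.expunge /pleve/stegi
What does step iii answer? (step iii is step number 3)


Answer: 1878-08-19

Derivation:
[in] almanac.yearhop -8
= 1878-04-19
[in] shelfsys.quote /zust
= te
[in] almanac.mhop 4
= 1878-08-19
[in] almanac.weekday
= Monday
[in] shelfsys.expunge /pleve/stegi
= ok


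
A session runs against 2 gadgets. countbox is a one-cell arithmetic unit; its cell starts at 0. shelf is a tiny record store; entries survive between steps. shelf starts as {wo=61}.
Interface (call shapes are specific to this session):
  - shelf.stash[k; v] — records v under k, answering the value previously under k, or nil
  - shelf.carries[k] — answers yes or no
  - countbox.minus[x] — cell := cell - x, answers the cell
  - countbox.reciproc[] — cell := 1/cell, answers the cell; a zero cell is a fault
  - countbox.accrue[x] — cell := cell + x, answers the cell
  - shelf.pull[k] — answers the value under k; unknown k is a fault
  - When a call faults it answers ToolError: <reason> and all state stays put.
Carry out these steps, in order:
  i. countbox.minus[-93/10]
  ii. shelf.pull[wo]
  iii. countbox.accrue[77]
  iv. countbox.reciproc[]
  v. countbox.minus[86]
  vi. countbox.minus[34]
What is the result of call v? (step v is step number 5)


·→ countbox.minus(x=-93/10)
·← 93/10
·→ shelf.pull(k=wo)
·← 61
·→ countbox.accrue(x=77)
·← 863/10
·→ countbox.reciproc()
·← 10/863
·→ countbox.minus(x=86)
·← -74208/863
·→ countbox.minus(x=34)
·← -103550/863

Answer: -74208/863


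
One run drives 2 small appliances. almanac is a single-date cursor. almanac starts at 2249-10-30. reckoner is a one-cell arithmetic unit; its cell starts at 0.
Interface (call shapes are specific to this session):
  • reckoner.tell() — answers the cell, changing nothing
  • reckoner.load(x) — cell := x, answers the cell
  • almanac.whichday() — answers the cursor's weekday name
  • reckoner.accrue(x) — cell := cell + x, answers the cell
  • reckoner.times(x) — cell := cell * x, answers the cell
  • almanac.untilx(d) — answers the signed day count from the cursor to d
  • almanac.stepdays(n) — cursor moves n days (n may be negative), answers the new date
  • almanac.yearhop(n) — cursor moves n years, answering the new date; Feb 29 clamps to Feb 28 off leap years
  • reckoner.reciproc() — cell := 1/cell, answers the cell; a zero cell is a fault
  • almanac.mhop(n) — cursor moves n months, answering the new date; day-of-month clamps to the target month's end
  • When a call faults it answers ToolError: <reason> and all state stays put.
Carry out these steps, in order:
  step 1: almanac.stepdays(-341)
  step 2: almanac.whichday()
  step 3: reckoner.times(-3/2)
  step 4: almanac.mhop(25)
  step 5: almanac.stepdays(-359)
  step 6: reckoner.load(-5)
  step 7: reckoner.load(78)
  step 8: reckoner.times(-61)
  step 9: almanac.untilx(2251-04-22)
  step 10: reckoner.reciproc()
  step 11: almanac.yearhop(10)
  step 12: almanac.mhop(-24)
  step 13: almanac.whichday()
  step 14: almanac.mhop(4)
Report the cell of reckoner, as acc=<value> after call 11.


Answer: acc=-1/4758

Derivation:
[in] almanac.stepdays n: -341
[out] 2248-11-23
[in] almanac.whichday
[out] Thursday
[in] reckoner.times x: -3/2
[out] 0
[in] almanac.mhop n: 25
[out] 2250-12-23
[in] almanac.stepdays n: -359
[out] 2249-12-29
[in] reckoner.load x: -5
[out] -5
[in] reckoner.load x: 78
[out] 78
[in] reckoner.times x: -61
[out] -4758
[in] almanac.untilx d: 2251-04-22
[out] 479
[in] reckoner.reciproc
[out] -1/4758
[in] almanac.yearhop n: 10
[out] 2259-12-29
[in] almanac.mhop n: -24
[out] 2257-12-29
[in] almanac.whichday
[out] Tuesday
[in] almanac.mhop n: 4
[out] 2258-04-29


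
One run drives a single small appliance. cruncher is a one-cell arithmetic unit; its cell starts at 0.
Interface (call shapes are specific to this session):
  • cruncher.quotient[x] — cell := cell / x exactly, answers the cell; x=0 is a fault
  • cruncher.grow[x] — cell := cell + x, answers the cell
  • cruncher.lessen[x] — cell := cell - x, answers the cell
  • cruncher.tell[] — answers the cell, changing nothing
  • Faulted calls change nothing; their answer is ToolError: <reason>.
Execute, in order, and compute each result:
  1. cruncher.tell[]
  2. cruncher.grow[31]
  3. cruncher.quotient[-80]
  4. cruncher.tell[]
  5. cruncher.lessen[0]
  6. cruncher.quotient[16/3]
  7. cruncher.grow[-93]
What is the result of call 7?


>>> tell
:: 0
>>> grow x→31
:: 31
>>> quotient x→-80
:: -31/80
>>> tell
:: -31/80
>>> lessen x→0
:: -31/80
>>> quotient x→16/3
:: -93/1280
>>> grow x→-93
:: -119133/1280

Answer: -119133/1280


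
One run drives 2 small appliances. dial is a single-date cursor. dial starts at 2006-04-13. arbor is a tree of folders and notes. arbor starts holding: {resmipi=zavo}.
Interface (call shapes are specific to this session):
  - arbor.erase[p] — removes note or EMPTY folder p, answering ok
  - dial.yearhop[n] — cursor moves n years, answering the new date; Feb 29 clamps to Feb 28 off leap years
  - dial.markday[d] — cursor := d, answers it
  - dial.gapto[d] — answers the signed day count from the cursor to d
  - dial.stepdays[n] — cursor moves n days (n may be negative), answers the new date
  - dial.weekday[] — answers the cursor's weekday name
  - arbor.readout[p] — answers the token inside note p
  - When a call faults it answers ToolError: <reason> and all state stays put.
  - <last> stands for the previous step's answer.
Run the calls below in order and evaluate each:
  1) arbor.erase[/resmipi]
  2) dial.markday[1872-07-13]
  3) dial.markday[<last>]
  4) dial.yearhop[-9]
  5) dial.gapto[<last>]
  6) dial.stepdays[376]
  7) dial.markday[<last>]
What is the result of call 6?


Answer: 1864-07-23

Derivation:
;; 1. erase(p: /resmipi) -> ok
;; 2. markday(d: 1872-07-13) -> 1872-07-13
;; 3. markday(d: <last>) -> 1872-07-13
;; 4. yearhop(n: -9) -> 1863-07-13
;; 5. gapto(d: <last>) -> 0
;; 6. stepdays(n: 376) -> 1864-07-23
;; 7. markday(d: <last>) -> 1864-07-23


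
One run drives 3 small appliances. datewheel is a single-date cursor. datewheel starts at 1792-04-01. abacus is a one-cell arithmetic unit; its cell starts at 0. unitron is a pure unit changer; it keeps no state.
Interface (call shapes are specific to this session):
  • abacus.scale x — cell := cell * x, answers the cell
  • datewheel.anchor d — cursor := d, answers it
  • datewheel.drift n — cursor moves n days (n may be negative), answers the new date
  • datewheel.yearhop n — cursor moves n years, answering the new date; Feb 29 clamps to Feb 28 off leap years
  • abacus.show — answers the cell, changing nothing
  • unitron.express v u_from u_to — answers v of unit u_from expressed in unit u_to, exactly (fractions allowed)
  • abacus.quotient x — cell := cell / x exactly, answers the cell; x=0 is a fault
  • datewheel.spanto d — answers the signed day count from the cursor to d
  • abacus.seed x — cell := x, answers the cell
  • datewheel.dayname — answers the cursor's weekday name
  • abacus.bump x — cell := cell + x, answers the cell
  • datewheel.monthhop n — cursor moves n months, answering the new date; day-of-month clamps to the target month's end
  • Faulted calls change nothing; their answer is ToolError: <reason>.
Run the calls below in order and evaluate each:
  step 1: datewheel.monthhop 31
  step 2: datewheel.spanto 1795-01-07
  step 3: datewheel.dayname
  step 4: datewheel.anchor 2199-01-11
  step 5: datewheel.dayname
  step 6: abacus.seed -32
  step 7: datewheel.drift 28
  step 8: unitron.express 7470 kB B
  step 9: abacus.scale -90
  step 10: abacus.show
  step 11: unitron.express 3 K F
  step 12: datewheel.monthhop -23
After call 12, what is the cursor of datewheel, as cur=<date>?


Then datewheel.monthhop with n='31', and observe 1794-11-01.
I invoke datewheel.spanto with d='1795-01-07', and observe 67.
I call datewheel.dayname(), and observe Saturday.
Next I call datewheel.anchor with d='2199-01-11', giving 2199-01-11.
Using datewheel.dayname(), and see Friday.
Calling abacus.seed with x='-32', which returns -32.
I try datewheel.drift with n='28': 2199-02-08.
Using unitron.express with v='7470', u_from='kB', u_to='B', which returns 7470000.
Using abacus.scale with x='-90', and see 2880.
I invoke abacus.show, and see 2880.
I run unitron.express with v='3', u_from='K', u_to='F', and observe -45427/100.
Then datewheel.monthhop with n='-23': 2197-03-08.

Answer: cur=2197-03-08


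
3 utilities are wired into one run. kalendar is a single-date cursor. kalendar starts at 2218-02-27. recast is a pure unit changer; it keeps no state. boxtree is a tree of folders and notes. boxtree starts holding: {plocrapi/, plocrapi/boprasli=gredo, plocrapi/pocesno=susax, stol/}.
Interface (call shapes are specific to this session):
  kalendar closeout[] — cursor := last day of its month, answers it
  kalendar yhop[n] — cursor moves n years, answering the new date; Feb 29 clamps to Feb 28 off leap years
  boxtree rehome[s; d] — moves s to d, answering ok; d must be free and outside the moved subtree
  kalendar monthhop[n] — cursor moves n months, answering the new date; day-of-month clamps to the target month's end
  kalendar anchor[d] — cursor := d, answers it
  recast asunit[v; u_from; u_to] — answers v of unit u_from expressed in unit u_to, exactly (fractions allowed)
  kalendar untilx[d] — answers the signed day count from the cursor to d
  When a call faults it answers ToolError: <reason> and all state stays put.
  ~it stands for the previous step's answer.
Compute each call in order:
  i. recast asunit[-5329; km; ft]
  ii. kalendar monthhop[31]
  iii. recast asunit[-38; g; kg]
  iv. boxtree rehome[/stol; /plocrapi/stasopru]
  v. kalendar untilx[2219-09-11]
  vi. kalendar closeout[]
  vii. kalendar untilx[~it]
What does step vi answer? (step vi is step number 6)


Answer: 2220-09-30

Derivation:
% recast asunit v='-5329' u_from='km' u_to='ft'
= -6661250000/381
% kalendar monthhop n='31'
= 2220-09-27
% recast asunit v='-38' u_from='g' u_to='kg'
= -19/500
% boxtree rehome s='/stol' d='/plocrapi/stasopru'
= ok
% kalendar untilx d='2219-09-11'
= -382
% kalendar closeout
= 2220-09-30
% kalendar untilx d='~it'
= 0


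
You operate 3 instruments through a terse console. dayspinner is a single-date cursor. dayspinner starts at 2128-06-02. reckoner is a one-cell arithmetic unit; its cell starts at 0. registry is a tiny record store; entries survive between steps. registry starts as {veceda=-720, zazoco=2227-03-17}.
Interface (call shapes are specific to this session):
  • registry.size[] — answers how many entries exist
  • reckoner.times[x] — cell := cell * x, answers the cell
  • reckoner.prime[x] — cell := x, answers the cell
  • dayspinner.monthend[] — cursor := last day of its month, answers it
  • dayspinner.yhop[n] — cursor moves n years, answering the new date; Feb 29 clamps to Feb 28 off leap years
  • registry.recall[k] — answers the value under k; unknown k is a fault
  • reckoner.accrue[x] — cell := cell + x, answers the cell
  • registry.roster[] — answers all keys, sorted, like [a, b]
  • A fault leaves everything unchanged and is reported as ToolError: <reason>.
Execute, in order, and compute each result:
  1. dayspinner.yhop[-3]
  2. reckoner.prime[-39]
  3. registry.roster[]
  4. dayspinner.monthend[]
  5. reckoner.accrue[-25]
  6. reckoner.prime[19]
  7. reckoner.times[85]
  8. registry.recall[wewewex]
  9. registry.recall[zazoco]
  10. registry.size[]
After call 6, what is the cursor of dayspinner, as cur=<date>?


Invoking dayspinner.yhop with n: -3, — result: 2125-06-02.
I invoke reckoner.prime with x: -39, and get -39.
Using registry.roster, and observe [veceda, zazoco].
Calling dayspinner.monthend, and see 2125-06-30.
Using reckoner.accrue with x: -25, which returns -64.
I run reckoner.prime with x: 19, and get 19.
I invoke reckoner.times with x: 85, and observe 1615.
Using registry.recall with k: wewewex, which returns ToolError: no such key wewewex.
Calling registry.recall with k: zazoco, — result: 2227-03-17.
Then registry.size(): 2.

Answer: cur=2125-06-30


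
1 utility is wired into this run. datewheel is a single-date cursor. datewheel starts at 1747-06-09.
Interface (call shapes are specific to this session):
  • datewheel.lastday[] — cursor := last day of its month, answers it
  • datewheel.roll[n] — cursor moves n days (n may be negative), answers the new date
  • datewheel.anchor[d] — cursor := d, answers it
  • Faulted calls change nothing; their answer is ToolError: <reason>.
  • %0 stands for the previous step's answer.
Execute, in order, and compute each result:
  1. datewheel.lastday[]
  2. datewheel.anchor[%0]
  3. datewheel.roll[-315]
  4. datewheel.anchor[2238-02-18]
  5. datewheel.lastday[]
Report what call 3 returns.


> lastday
= 1747-06-30
> anchor d=%0
= 1747-06-30
> roll n=-315
= 1746-08-19
> anchor d=2238-02-18
= 2238-02-18
> lastday
= 2238-02-28

Answer: 1746-08-19


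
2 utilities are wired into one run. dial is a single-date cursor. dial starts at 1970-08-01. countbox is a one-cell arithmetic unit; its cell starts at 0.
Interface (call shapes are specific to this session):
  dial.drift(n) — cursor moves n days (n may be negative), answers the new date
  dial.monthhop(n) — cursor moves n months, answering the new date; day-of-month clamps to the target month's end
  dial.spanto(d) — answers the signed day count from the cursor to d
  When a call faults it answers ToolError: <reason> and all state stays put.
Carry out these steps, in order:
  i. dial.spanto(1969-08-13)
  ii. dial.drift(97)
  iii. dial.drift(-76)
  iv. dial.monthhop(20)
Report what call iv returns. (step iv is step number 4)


Answer: 1972-04-22

Derivation:
Step: dial.spanto[d=1969-08-13]
Result: -353
Step: dial.drift[n=97]
Result: 1970-11-06
Step: dial.drift[n=-76]
Result: 1970-08-22
Step: dial.monthhop[n=20]
Result: 1972-04-22


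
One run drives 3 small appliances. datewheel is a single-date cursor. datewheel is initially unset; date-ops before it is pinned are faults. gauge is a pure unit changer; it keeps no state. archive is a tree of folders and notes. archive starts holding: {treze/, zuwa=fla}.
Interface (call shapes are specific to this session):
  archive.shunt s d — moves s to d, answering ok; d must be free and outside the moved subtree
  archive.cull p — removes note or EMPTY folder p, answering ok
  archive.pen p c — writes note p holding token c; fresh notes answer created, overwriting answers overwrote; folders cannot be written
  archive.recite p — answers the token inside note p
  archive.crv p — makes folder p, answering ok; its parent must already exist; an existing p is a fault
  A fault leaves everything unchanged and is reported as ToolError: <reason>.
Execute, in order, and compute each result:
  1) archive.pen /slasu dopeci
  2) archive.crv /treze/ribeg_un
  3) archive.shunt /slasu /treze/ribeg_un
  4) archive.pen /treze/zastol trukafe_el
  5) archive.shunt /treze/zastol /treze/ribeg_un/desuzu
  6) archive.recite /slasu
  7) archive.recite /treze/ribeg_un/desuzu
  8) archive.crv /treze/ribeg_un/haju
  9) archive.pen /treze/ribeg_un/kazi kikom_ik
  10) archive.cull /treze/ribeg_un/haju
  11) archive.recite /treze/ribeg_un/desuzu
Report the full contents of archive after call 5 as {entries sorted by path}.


Answer: {slasu=dopeci, treze/, treze/ribeg_un/, treze/ribeg_un/desuzu=trukafe_el, zuwa=fla}

Derivation:
Act: archive.pen[p→/slasu; c→dopeci]
Obs: created
Act: archive.crv[p→/treze/ribeg_un]
Obs: ok
Act: archive.shunt[s→/slasu; d→/treze/ribeg_un]
Obs: ToolError: exists
Act: archive.pen[p→/treze/zastol; c→trukafe_el]
Obs: created
Act: archive.shunt[s→/treze/zastol; d→/treze/ribeg_un/desuzu]
Obs: ok
Act: archive.recite[p→/slasu]
Obs: dopeci
Act: archive.recite[p→/treze/ribeg_un/desuzu]
Obs: trukafe_el
Act: archive.crv[p→/treze/ribeg_un/haju]
Obs: ok
Act: archive.pen[p→/treze/ribeg_un/kazi; c→kikom_ik]
Obs: created
Act: archive.cull[p→/treze/ribeg_un/haju]
Obs: ok
Act: archive.recite[p→/treze/ribeg_un/desuzu]
Obs: trukafe_el


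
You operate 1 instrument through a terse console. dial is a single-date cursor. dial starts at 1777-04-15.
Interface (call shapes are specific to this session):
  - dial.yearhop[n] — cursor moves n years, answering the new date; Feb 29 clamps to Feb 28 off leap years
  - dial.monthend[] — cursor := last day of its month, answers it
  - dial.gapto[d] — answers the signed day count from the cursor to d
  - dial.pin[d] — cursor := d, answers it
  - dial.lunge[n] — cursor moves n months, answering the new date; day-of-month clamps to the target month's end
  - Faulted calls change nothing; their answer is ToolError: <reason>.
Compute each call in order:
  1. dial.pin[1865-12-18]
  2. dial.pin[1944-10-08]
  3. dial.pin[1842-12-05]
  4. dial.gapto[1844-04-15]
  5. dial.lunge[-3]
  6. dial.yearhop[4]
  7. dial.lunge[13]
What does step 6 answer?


// 1. dial.pin(d='1865-12-18') == 1865-12-18
// 2. dial.pin(d='1944-10-08') == 1944-10-08
// 3. dial.pin(d='1842-12-05') == 1842-12-05
// 4. dial.gapto(d='1844-04-15') == 497
// 5. dial.lunge(n='-3') == 1842-09-05
// 6. dial.yearhop(n='4') == 1846-09-05
// 7. dial.lunge(n='13') == 1847-10-05

Answer: 1846-09-05


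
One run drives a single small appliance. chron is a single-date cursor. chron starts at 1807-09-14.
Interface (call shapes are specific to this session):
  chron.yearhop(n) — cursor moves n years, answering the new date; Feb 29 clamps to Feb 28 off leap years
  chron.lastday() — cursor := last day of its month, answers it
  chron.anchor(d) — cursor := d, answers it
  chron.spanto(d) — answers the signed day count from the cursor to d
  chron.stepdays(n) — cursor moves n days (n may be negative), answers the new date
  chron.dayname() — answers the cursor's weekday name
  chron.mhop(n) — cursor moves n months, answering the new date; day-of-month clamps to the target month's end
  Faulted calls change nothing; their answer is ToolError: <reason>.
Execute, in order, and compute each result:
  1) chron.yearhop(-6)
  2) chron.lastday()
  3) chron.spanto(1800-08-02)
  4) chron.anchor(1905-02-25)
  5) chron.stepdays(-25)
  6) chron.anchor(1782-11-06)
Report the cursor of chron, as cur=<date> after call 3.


Step: chron.yearhop[n='-6']
Result: 1801-09-14
Step: chron.lastday[]
Result: 1801-09-30
Step: chron.spanto[d='1800-08-02']
Result: -424
Step: chron.anchor[d='1905-02-25']
Result: 1905-02-25
Step: chron.stepdays[n='-25']
Result: 1905-01-31
Step: chron.anchor[d='1782-11-06']
Result: 1782-11-06

Answer: cur=1801-09-30


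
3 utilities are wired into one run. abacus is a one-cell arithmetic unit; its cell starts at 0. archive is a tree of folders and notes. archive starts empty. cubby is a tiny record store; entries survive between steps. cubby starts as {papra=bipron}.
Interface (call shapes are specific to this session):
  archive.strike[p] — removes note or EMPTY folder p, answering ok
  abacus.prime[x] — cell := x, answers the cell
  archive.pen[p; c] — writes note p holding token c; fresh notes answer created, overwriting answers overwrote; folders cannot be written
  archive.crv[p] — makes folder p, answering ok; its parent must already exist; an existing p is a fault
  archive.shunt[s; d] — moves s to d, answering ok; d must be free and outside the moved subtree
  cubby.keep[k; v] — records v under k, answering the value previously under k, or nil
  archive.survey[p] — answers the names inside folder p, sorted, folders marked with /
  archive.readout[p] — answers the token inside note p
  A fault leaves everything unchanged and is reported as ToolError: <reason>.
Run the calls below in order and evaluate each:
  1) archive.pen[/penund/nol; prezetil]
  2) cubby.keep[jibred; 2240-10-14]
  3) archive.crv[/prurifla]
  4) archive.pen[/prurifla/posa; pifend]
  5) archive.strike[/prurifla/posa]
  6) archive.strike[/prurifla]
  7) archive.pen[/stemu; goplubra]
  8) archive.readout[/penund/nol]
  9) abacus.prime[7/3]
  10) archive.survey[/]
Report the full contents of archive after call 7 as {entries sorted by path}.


·→ pen(/penund/nol, prezetil)
·← ToolError: no parent
·→ keep(jibred, 2240-10-14)
·← nil
·→ crv(/prurifla)
·← ok
·→ pen(/prurifla/posa, pifend)
·← created
·→ strike(/prurifla/posa)
·← ok
·→ strike(/prurifla)
·← ok
·→ pen(/stemu, goplubra)
·← created
·→ readout(/penund/nol)
·← ToolError: not found
·→ prime(7/3)
·← 7/3
·→ survey(/)
·← [stemu]

Answer: {stemu=goplubra}


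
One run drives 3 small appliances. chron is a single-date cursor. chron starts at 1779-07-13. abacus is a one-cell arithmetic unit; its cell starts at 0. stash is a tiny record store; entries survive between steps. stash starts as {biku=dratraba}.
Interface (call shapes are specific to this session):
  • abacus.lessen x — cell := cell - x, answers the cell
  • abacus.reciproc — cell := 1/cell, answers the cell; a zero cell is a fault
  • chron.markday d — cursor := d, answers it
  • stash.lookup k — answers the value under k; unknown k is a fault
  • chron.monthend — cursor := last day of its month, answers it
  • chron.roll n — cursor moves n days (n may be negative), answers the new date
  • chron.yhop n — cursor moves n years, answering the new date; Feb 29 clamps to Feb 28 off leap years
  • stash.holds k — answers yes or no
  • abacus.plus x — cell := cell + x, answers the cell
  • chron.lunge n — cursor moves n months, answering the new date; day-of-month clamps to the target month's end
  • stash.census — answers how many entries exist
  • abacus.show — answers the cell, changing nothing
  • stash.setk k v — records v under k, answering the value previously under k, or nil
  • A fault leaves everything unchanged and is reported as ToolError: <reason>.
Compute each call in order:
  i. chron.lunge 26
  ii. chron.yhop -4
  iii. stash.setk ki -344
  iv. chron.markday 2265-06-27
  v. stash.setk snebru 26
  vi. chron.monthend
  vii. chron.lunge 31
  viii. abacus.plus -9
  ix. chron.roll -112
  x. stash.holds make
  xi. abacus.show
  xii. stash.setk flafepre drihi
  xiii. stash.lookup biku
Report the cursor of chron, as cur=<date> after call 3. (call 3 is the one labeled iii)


Answer: cur=1777-09-13

Derivation:
>> chron.lunge(n: 26)
<< 1781-09-13
>> chron.yhop(n: -4)
<< 1777-09-13
>> stash.setk(k: ki, v: -344)
<< nil
>> chron.markday(d: 2265-06-27)
<< 2265-06-27
>> stash.setk(k: snebru, v: 26)
<< nil
>> chron.monthend()
<< 2265-06-30
>> chron.lunge(n: 31)
<< 2268-01-30
>> abacus.plus(x: -9)
<< -9
>> chron.roll(n: -112)
<< 2267-10-10
>> stash.holds(k: make)
<< no
>> abacus.show()
<< -9
>> stash.setk(k: flafepre, v: drihi)
<< nil
>> stash.lookup(k: biku)
<< dratraba


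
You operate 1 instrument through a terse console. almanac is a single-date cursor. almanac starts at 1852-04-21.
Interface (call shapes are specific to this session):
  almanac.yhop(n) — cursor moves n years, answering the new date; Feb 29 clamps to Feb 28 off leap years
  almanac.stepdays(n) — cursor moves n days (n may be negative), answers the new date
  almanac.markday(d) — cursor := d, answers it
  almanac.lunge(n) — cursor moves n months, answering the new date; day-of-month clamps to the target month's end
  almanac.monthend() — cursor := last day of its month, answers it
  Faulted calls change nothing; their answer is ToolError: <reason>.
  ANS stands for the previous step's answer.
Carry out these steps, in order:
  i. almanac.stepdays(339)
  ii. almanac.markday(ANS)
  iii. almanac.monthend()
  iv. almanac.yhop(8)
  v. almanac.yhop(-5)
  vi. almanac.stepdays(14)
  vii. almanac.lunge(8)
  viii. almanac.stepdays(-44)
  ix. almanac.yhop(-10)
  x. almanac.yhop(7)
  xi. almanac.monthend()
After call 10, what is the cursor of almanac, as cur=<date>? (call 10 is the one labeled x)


Answer: cur=1853-10-31

Derivation:
I use almanac.stepdays using n: 339, and get 1853-03-26.
I call almanac.markday using d: ANS, and get 1853-03-26.
I run almanac.monthend, and observe 1853-03-31.
Calling almanac.yhop using n: 8: 1861-03-31.
Using almanac.yhop using n: -5, yielding 1856-03-31.
I use almanac.stepdays using n: 14, → 1856-04-14.
Now I run almanac.lunge using n: 8, → 1856-12-14.
I run almanac.stepdays using n: -44, → 1856-10-31.
I call almanac.yhop using n: -10, and observe 1846-10-31.
Using almanac.yhop using n: 7, and get 1853-10-31.
Invoking almanac.monthend(), and get 1853-10-31.


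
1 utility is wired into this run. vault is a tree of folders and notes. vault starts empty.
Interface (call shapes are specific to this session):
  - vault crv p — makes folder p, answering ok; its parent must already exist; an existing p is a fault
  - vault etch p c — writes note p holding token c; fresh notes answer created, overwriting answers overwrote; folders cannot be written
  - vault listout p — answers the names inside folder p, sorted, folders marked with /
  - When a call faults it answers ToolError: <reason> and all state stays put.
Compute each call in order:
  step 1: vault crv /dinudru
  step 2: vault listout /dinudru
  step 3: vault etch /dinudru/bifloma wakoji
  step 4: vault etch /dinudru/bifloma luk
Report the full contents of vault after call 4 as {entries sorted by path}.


Answer: {dinudru/, dinudru/bifloma=luk}

Derivation:
-> vault crv(p→/dinudru)
<- ok
-> vault listout(p→/dinudru)
<- []
-> vault etch(p→/dinudru/bifloma, c→wakoji)
<- created
-> vault etch(p→/dinudru/bifloma, c→luk)
<- overwrote


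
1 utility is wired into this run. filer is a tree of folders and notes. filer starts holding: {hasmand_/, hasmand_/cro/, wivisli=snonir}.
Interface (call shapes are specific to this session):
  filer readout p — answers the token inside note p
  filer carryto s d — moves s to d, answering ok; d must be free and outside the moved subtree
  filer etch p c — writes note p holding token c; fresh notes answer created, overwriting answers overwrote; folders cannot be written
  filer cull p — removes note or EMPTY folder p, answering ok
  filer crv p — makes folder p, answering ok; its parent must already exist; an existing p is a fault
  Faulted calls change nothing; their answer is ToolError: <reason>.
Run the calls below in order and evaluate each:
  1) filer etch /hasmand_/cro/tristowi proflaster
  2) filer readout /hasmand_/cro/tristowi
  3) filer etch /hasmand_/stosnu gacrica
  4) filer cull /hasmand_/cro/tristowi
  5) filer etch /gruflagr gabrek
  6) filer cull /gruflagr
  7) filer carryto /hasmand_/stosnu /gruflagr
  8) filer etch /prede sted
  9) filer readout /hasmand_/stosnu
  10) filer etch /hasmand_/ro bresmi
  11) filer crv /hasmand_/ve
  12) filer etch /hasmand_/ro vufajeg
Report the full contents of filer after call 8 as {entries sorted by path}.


Answer: {gruflagr=gacrica, hasmand_/, hasmand_/cro/, prede=sted, wivisli=snonir}

Derivation:
·→ filer etch(/hasmand_/cro/tristowi, proflaster)
·← created
·→ filer readout(/hasmand_/cro/tristowi)
·← proflaster
·→ filer etch(/hasmand_/stosnu, gacrica)
·← created
·→ filer cull(/hasmand_/cro/tristowi)
·← ok
·→ filer etch(/gruflagr, gabrek)
·← created
·→ filer cull(/gruflagr)
·← ok
·→ filer carryto(/hasmand_/stosnu, /gruflagr)
·← ok
·→ filer etch(/prede, sted)
·← created
·→ filer readout(/hasmand_/stosnu)
·← ToolError: not found
·→ filer etch(/hasmand_/ro, bresmi)
·← created
·→ filer crv(/hasmand_/ve)
·← ok
·→ filer etch(/hasmand_/ro, vufajeg)
·← overwrote


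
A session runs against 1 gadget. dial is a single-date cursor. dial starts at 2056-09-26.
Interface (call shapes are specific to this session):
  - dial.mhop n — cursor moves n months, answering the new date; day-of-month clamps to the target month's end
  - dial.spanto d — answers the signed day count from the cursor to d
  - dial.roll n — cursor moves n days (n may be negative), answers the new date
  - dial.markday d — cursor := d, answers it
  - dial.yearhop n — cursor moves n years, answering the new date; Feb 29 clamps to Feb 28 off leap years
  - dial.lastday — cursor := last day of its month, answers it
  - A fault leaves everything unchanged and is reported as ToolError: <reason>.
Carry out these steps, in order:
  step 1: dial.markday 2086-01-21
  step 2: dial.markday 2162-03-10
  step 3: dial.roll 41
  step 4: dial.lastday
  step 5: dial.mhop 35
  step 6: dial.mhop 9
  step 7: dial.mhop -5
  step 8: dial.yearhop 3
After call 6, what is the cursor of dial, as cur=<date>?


Answer: cur=2165-12-30

Derivation:
Step: dial.markday[d='2086-01-21']
Result: 2086-01-21
Step: dial.markday[d='2162-03-10']
Result: 2162-03-10
Step: dial.roll[n='41']
Result: 2162-04-20
Step: dial.lastday[]
Result: 2162-04-30
Step: dial.mhop[n='35']
Result: 2165-03-30
Step: dial.mhop[n='9']
Result: 2165-12-30
Step: dial.mhop[n='-5']
Result: 2165-07-30
Step: dial.yearhop[n='3']
Result: 2168-07-30


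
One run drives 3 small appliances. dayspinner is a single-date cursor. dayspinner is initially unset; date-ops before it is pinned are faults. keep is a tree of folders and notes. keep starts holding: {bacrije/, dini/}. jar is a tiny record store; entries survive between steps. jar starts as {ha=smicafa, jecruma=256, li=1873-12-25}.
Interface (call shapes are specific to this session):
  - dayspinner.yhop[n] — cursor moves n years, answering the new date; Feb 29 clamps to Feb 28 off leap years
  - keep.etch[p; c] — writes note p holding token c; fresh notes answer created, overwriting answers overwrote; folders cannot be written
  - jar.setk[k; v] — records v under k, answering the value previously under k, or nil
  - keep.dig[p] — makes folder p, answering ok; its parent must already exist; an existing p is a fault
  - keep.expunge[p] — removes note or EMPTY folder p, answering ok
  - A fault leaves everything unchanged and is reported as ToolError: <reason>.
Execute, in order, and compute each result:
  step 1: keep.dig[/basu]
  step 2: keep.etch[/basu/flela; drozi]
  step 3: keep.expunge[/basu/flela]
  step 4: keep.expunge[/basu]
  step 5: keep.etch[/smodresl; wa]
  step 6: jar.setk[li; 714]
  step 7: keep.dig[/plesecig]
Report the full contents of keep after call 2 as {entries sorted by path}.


·→ dig(/basu)
·← ok
·→ etch(/basu/flela, drozi)
·← created
·→ expunge(/basu/flela)
·← ok
·→ expunge(/basu)
·← ok
·→ etch(/smodresl, wa)
·← created
·→ setk(li, 714)
·← 1873-12-25
·→ dig(/plesecig)
·← ok

Answer: {bacrije/, basu/, basu/flela=drozi, dini/}


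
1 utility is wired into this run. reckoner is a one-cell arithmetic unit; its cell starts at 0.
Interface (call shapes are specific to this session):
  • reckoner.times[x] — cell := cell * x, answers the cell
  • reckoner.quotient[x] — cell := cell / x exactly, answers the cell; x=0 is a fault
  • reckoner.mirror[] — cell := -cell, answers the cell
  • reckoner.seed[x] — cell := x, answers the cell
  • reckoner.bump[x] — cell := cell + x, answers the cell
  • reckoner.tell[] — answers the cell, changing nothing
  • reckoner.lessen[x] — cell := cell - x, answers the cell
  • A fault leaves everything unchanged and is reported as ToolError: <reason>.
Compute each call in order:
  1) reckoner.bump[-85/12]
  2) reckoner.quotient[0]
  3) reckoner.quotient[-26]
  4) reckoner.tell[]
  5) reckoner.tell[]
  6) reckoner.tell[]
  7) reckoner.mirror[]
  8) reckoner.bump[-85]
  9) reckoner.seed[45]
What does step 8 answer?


I invoke bump(x=-85/12), which returns -85/12.
I invoke quotient(x=0): ToolError: division by zero.
Then quotient(x=-26), — result: 85/312.
Then tell, and see 85/312.
I run tell(), → 85/312.
Next I call tell, → 85/312.
Calling mirror: -85/312.
Using bump(x=-85), yielding -26605/312.
Calling seed(x=45), giving 45.

Answer: -26605/312


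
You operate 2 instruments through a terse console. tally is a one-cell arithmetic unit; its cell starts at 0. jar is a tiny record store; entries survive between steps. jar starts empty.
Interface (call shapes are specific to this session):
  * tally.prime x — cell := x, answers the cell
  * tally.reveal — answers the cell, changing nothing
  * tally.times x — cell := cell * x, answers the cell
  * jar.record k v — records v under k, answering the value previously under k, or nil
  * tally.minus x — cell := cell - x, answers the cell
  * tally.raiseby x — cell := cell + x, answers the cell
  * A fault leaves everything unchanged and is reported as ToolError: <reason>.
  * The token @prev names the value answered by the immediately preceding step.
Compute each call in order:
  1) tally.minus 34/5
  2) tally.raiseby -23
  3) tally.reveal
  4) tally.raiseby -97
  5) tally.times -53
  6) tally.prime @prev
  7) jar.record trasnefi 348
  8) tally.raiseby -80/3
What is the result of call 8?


==> minus(x: 34/5)
<== -34/5
==> raiseby(x: -23)
<== -149/5
==> reveal()
<== -149/5
==> raiseby(x: -97)
<== -634/5
==> times(x: -53)
<== 33602/5
==> prime(x: @prev)
<== 33602/5
==> record(k: trasnefi, v: 348)
<== nil
==> raiseby(x: -80/3)
<== 100406/15

Answer: 100406/15


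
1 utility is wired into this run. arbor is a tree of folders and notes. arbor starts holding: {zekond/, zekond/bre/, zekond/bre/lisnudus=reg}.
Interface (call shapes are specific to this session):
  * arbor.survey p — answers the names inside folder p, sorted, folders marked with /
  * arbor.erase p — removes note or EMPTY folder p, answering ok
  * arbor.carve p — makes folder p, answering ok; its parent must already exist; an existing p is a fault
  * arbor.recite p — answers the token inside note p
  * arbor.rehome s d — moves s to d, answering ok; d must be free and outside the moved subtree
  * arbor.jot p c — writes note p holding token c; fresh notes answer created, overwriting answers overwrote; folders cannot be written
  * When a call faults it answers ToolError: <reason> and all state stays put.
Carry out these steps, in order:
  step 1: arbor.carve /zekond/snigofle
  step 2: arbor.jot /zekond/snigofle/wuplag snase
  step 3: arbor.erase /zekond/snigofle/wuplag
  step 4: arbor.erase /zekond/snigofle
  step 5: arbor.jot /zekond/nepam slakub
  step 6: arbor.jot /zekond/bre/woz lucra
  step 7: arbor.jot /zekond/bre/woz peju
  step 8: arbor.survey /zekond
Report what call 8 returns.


>>> carve p→/zekond/snigofle
= ok
>>> jot p→/zekond/snigofle/wuplag c→snase
= created
>>> erase p→/zekond/snigofle/wuplag
= ok
>>> erase p→/zekond/snigofle
= ok
>>> jot p→/zekond/nepam c→slakub
= created
>>> jot p→/zekond/bre/woz c→lucra
= created
>>> jot p→/zekond/bre/woz c→peju
= overwrote
>>> survey p→/zekond
= [bre/, nepam]

Answer: [bre/, nepam]
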